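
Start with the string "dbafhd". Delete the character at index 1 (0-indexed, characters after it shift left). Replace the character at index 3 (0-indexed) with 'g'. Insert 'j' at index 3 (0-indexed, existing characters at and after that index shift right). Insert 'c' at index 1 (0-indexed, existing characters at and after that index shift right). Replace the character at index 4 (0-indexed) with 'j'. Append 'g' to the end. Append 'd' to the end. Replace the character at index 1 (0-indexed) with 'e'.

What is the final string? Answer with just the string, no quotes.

Applying each edit step by step:
Start: "dbafhd"
Op 1 (delete idx 1 = 'b'): "dbafhd" -> "dafhd"
Op 2 (replace idx 3: 'h' -> 'g'): "dafhd" -> "dafgd"
Op 3 (insert 'j' at idx 3): "dafgd" -> "dafjgd"
Op 4 (insert 'c' at idx 1): "dafjgd" -> "dcafjgd"
Op 5 (replace idx 4: 'j' -> 'j'): "dcafjgd" -> "dcafjgd"
Op 6 (append 'g'): "dcafjgd" -> "dcafjgdg"
Op 7 (append 'd'): "dcafjgdg" -> "dcafjgdgd"
Op 8 (replace idx 1: 'c' -> 'e'): "dcafjgdgd" -> "deafjgdgd"

Answer: deafjgdgd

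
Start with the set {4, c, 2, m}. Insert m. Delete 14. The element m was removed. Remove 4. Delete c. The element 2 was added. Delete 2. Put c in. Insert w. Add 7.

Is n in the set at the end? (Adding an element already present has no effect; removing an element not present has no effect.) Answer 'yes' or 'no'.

Answer: no

Derivation:
Tracking the set through each operation:
Start: {2, 4, c, m}
Event 1 (add m): already present, no change. Set: {2, 4, c, m}
Event 2 (remove 14): not present, no change. Set: {2, 4, c, m}
Event 3 (remove m): removed. Set: {2, 4, c}
Event 4 (remove 4): removed. Set: {2, c}
Event 5 (remove c): removed. Set: {2}
Event 6 (add 2): already present, no change. Set: {2}
Event 7 (remove 2): removed. Set: {}
Event 8 (add c): added. Set: {c}
Event 9 (add w): added. Set: {c, w}
Event 10 (add 7): added. Set: {7, c, w}

Final set: {7, c, w} (size 3)
n is NOT in the final set.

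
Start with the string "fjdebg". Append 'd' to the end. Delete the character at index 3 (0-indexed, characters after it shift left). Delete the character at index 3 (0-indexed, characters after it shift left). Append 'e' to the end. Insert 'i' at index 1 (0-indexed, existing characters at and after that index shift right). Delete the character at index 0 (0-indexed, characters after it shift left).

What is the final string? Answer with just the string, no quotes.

Answer: ijdgde

Derivation:
Applying each edit step by step:
Start: "fjdebg"
Op 1 (append 'd'): "fjdebg" -> "fjdebgd"
Op 2 (delete idx 3 = 'e'): "fjdebgd" -> "fjdbgd"
Op 3 (delete idx 3 = 'b'): "fjdbgd" -> "fjdgd"
Op 4 (append 'e'): "fjdgd" -> "fjdgde"
Op 5 (insert 'i' at idx 1): "fjdgde" -> "fijdgde"
Op 6 (delete idx 0 = 'f'): "fijdgde" -> "ijdgde"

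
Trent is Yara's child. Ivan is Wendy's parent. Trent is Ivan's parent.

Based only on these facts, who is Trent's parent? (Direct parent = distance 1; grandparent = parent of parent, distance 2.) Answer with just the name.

Reconstructing the parent chain from the given facts:
  Yara -> Trent -> Ivan -> Wendy
(each arrow means 'parent of the next')
Positions in the chain (0 = top):
  position of Yara: 0
  position of Trent: 1
  position of Ivan: 2
  position of Wendy: 3

Trent is at position 1; the parent is 1 step up the chain, i.e. position 0: Yara.

Answer: Yara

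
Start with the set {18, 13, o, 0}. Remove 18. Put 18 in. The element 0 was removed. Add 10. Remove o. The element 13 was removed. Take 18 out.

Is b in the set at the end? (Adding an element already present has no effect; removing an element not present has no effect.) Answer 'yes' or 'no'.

Tracking the set through each operation:
Start: {0, 13, 18, o}
Event 1 (remove 18): removed. Set: {0, 13, o}
Event 2 (add 18): added. Set: {0, 13, 18, o}
Event 3 (remove 0): removed. Set: {13, 18, o}
Event 4 (add 10): added. Set: {10, 13, 18, o}
Event 5 (remove o): removed. Set: {10, 13, 18}
Event 6 (remove 13): removed. Set: {10, 18}
Event 7 (remove 18): removed. Set: {10}

Final set: {10} (size 1)
b is NOT in the final set.

Answer: no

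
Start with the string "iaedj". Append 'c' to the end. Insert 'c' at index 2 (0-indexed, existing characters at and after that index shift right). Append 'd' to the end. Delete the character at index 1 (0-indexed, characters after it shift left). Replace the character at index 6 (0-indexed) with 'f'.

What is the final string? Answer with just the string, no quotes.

Applying each edit step by step:
Start: "iaedj"
Op 1 (append 'c'): "iaedj" -> "iaedjc"
Op 2 (insert 'c' at idx 2): "iaedjc" -> "iacedjc"
Op 3 (append 'd'): "iacedjc" -> "iacedjcd"
Op 4 (delete idx 1 = 'a'): "iacedjcd" -> "icedjcd"
Op 5 (replace idx 6: 'd' -> 'f'): "icedjcd" -> "icedjcf"

Answer: icedjcf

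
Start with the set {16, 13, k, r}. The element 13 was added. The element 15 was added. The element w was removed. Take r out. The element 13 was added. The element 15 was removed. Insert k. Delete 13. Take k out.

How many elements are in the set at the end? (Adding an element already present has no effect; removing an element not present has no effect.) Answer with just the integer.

Answer: 1

Derivation:
Tracking the set through each operation:
Start: {13, 16, k, r}
Event 1 (add 13): already present, no change. Set: {13, 16, k, r}
Event 2 (add 15): added. Set: {13, 15, 16, k, r}
Event 3 (remove w): not present, no change. Set: {13, 15, 16, k, r}
Event 4 (remove r): removed. Set: {13, 15, 16, k}
Event 5 (add 13): already present, no change. Set: {13, 15, 16, k}
Event 6 (remove 15): removed. Set: {13, 16, k}
Event 7 (add k): already present, no change. Set: {13, 16, k}
Event 8 (remove 13): removed. Set: {16, k}
Event 9 (remove k): removed. Set: {16}

Final set: {16} (size 1)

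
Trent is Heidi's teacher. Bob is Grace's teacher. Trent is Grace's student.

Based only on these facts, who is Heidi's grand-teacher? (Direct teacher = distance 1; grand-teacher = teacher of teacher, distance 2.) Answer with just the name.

Reconstructing the teacher chain from the given facts:
  Bob -> Grace -> Trent -> Heidi
(each arrow means 'teacher of the next')
Positions in the chain (0 = top):
  position of Bob: 0
  position of Grace: 1
  position of Trent: 2
  position of Heidi: 3

Heidi is at position 3; the grand-teacher is 2 steps up the chain, i.e. position 1: Grace.

Answer: Grace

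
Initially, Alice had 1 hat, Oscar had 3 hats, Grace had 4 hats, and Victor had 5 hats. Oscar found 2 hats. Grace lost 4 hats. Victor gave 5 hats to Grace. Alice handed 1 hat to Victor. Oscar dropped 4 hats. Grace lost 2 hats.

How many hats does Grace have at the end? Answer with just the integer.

Answer: 3

Derivation:
Tracking counts step by step:
Start: Alice=1, Oscar=3, Grace=4, Victor=5
Event 1 (Oscar +2): Oscar: 3 -> 5. State: Alice=1, Oscar=5, Grace=4, Victor=5
Event 2 (Grace -4): Grace: 4 -> 0. State: Alice=1, Oscar=5, Grace=0, Victor=5
Event 3 (Victor -> Grace, 5): Victor: 5 -> 0, Grace: 0 -> 5. State: Alice=1, Oscar=5, Grace=5, Victor=0
Event 4 (Alice -> Victor, 1): Alice: 1 -> 0, Victor: 0 -> 1. State: Alice=0, Oscar=5, Grace=5, Victor=1
Event 5 (Oscar -4): Oscar: 5 -> 1. State: Alice=0, Oscar=1, Grace=5, Victor=1
Event 6 (Grace -2): Grace: 5 -> 3. State: Alice=0, Oscar=1, Grace=3, Victor=1

Grace's final count: 3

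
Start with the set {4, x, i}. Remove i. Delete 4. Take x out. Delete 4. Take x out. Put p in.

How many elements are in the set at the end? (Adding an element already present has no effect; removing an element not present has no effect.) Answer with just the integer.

Answer: 1

Derivation:
Tracking the set through each operation:
Start: {4, i, x}
Event 1 (remove i): removed. Set: {4, x}
Event 2 (remove 4): removed. Set: {x}
Event 3 (remove x): removed. Set: {}
Event 4 (remove 4): not present, no change. Set: {}
Event 5 (remove x): not present, no change. Set: {}
Event 6 (add p): added. Set: {p}

Final set: {p} (size 1)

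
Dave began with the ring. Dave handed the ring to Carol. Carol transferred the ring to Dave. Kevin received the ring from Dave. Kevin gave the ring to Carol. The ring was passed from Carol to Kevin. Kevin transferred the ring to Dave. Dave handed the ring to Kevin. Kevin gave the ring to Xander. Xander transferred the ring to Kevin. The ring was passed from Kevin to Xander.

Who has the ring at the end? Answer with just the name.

Tracking the ring through each event:
Start: Dave has the ring.
After event 1: Carol has the ring.
After event 2: Dave has the ring.
After event 3: Kevin has the ring.
After event 4: Carol has the ring.
After event 5: Kevin has the ring.
After event 6: Dave has the ring.
After event 7: Kevin has the ring.
After event 8: Xander has the ring.
After event 9: Kevin has the ring.
After event 10: Xander has the ring.

Answer: Xander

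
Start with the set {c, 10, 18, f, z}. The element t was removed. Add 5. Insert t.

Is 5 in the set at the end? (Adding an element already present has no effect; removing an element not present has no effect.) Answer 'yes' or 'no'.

Tracking the set through each operation:
Start: {10, 18, c, f, z}
Event 1 (remove t): not present, no change. Set: {10, 18, c, f, z}
Event 2 (add 5): added. Set: {10, 18, 5, c, f, z}
Event 3 (add t): added. Set: {10, 18, 5, c, f, t, z}

Final set: {10, 18, 5, c, f, t, z} (size 7)
5 is in the final set.

Answer: yes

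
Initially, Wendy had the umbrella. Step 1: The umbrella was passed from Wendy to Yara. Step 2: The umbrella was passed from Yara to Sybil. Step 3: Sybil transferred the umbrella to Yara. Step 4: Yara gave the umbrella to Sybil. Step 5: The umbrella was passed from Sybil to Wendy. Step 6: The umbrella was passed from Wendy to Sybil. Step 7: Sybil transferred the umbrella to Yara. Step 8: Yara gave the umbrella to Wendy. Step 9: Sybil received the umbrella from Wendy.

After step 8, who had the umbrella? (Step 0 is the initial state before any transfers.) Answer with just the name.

Tracking the umbrella holder through step 8:
After step 0 (start): Wendy
After step 1: Yara
After step 2: Sybil
After step 3: Yara
After step 4: Sybil
After step 5: Wendy
After step 6: Sybil
After step 7: Yara
After step 8: Wendy

At step 8, the holder is Wendy.

Answer: Wendy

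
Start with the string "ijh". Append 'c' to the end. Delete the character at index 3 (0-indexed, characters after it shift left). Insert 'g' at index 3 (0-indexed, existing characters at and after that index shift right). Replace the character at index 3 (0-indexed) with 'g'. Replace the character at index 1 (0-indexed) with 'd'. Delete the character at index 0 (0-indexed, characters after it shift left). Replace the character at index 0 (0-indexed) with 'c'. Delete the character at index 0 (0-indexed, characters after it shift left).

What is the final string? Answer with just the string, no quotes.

Applying each edit step by step:
Start: "ijh"
Op 1 (append 'c'): "ijh" -> "ijhc"
Op 2 (delete idx 3 = 'c'): "ijhc" -> "ijh"
Op 3 (insert 'g' at idx 3): "ijh" -> "ijhg"
Op 4 (replace idx 3: 'g' -> 'g'): "ijhg" -> "ijhg"
Op 5 (replace idx 1: 'j' -> 'd'): "ijhg" -> "idhg"
Op 6 (delete idx 0 = 'i'): "idhg" -> "dhg"
Op 7 (replace idx 0: 'd' -> 'c'): "dhg" -> "chg"
Op 8 (delete idx 0 = 'c'): "chg" -> "hg"

Answer: hg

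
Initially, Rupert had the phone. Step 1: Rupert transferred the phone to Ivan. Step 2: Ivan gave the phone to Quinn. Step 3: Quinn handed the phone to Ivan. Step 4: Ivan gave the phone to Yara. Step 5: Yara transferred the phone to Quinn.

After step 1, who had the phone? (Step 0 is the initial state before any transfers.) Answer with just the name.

Tracking the phone holder through step 1:
After step 0 (start): Rupert
After step 1: Ivan

At step 1, the holder is Ivan.

Answer: Ivan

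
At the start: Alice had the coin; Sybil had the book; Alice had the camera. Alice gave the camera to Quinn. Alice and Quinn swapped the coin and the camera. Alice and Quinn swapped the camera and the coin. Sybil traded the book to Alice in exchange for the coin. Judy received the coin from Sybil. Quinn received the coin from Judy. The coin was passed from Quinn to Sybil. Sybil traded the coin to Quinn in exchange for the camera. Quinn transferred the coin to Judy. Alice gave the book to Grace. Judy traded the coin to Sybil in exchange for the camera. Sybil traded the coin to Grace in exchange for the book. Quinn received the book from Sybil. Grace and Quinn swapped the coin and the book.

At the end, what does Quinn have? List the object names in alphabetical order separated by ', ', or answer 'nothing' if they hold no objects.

Answer: coin

Derivation:
Tracking all object holders:
Start: coin:Alice, book:Sybil, camera:Alice
Event 1 (give camera: Alice -> Quinn). State: coin:Alice, book:Sybil, camera:Quinn
Event 2 (swap coin<->camera: now coin:Quinn, camera:Alice). State: coin:Quinn, book:Sybil, camera:Alice
Event 3 (swap camera<->coin: now camera:Quinn, coin:Alice). State: coin:Alice, book:Sybil, camera:Quinn
Event 4 (swap book<->coin: now book:Alice, coin:Sybil). State: coin:Sybil, book:Alice, camera:Quinn
Event 5 (give coin: Sybil -> Judy). State: coin:Judy, book:Alice, camera:Quinn
Event 6 (give coin: Judy -> Quinn). State: coin:Quinn, book:Alice, camera:Quinn
Event 7 (give coin: Quinn -> Sybil). State: coin:Sybil, book:Alice, camera:Quinn
Event 8 (swap coin<->camera: now coin:Quinn, camera:Sybil). State: coin:Quinn, book:Alice, camera:Sybil
Event 9 (give coin: Quinn -> Judy). State: coin:Judy, book:Alice, camera:Sybil
Event 10 (give book: Alice -> Grace). State: coin:Judy, book:Grace, camera:Sybil
Event 11 (swap coin<->camera: now coin:Sybil, camera:Judy). State: coin:Sybil, book:Grace, camera:Judy
Event 12 (swap coin<->book: now coin:Grace, book:Sybil). State: coin:Grace, book:Sybil, camera:Judy
Event 13 (give book: Sybil -> Quinn). State: coin:Grace, book:Quinn, camera:Judy
Event 14 (swap coin<->book: now coin:Quinn, book:Grace). State: coin:Quinn, book:Grace, camera:Judy

Final state: coin:Quinn, book:Grace, camera:Judy
Quinn holds: coin.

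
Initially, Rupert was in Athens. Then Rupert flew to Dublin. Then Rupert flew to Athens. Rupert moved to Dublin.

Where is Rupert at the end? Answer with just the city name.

Answer: Dublin

Derivation:
Tracking Rupert's location:
Start: Rupert is in Athens.
After move 1: Athens -> Dublin. Rupert is in Dublin.
After move 2: Dublin -> Athens. Rupert is in Athens.
After move 3: Athens -> Dublin. Rupert is in Dublin.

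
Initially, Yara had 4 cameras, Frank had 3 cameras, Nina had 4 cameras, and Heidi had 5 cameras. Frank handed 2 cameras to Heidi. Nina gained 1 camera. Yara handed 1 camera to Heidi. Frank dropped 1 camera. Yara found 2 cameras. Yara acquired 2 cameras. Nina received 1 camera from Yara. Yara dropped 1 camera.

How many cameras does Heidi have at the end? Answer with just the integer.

Answer: 8

Derivation:
Tracking counts step by step:
Start: Yara=4, Frank=3, Nina=4, Heidi=5
Event 1 (Frank -> Heidi, 2): Frank: 3 -> 1, Heidi: 5 -> 7. State: Yara=4, Frank=1, Nina=4, Heidi=7
Event 2 (Nina +1): Nina: 4 -> 5. State: Yara=4, Frank=1, Nina=5, Heidi=7
Event 3 (Yara -> Heidi, 1): Yara: 4 -> 3, Heidi: 7 -> 8. State: Yara=3, Frank=1, Nina=5, Heidi=8
Event 4 (Frank -1): Frank: 1 -> 0. State: Yara=3, Frank=0, Nina=5, Heidi=8
Event 5 (Yara +2): Yara: 3 -> 5. State: Yara=5, Frank=0, Nina=5, Heidi=8
Event 6 (Yara +2): Yara: 5 -> 7. State: Yara=7, Frank=0, Nina=5, Heidi=8
Event 7 (Yara -> Nina, 1): Yara: 7 -> 6, Nina: 5 -> 6. State: Yara=6, Frank=0, Nina=6, Heidi=8
Event 8 (Yara -1): Yara: 6 -> 5. State: Yara=5, Frank=0, Nina=6, Heidi=8

Heidi's final count: 8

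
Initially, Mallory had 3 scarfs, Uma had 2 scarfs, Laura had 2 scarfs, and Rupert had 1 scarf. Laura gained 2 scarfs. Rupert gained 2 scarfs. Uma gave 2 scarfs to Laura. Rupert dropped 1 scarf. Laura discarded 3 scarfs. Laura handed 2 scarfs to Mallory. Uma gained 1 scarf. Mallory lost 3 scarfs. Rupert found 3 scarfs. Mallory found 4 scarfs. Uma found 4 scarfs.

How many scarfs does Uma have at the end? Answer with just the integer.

Answer: 5

Derivation:
Tracking counts step by step:
Start: Mallory=3, Uma=2, Laura=2, Rupert=1
Event 1 (Laura +2): Laura: 2 -> 4. State: Mallory=3, Uma=2, Laura=4, Rupert=1
Event 2 (Rupert +2): Rupert: 1 -> 3. State: Mallory=3, Uma=2, Laura=4, Rupert=3
Event 3 (Uma -> Laura, 2): Uma: 2 -> 0, Laura: 4 -> 6. State: Mallory=3, Uma=0, Laura=6, Rupert=3
Event 4 (Rupert -1): Rupert: 3 -> 2. State: Mallory=3, Uma=0, Laura=6, Rupert=2
Event 5 (Laura -3): Laura: 6 -> 3. State: Mallory=3, Uma=0, Laura=3, Rupert=2
Event 6 (Laura -> Mallory, 2): Laura: 3 -> 1, Mallory: 3 -> 5. State: Mallory=5, Uma=0, Laura=1, Rupert=2
Event 7 (Uma +1): Uma: 0 -> 1. State: Mallory=5, Uma=1, Laura=1, Rupert=2
Event 8 (Mallory -3): Mallory: 5 -> 2. State: Mallory=2, Uma=1, Laura=1, Rupert=2
Event 9 (Rupert +3): Rupert: 2 -> 5. State: Mallory=2, Uma=1, Laura=1, Rupert=5
Event 10 (Mallory +4): Mallory: 2 -> 6. State: Mallory=6, Uma=1, Laura=1, Rupert=5
Event 11 (Uma +4): Uma: 1 -> 5. State: Mallory=6, Uma=5, Laura=1, Rupert=5

Uma's final count: 5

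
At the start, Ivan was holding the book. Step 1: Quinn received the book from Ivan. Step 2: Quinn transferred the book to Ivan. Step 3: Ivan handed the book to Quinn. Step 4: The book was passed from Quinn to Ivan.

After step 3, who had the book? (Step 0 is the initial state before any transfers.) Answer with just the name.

Tracking the book holder through step 3:
After step 0 (start): Ivan
After step 1: Quinn
After step 2: Ivan
After step 3: Quinn

At step 3, the holder is Quinn.

Answer: Quinn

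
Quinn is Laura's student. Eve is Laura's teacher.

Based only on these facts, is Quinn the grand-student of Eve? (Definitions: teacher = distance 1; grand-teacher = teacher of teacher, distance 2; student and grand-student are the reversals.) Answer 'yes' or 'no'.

Answer: yes

Derivation:
Reconstructing the teacher chain from the given facts:
  Eve -> Laura -> Quinn
(each arrow means 'teacher of the next')
Positions in the chain (0 = top):
  position of Eve: 0
  position of Laura: 1
  position of Quinn: 2

Quinn is at position 2, Eve is at position 0; signed distance (j - i) = -2.
'grand-student' requires j - i = -2. Actual distance is -2, so the relation HOLDS.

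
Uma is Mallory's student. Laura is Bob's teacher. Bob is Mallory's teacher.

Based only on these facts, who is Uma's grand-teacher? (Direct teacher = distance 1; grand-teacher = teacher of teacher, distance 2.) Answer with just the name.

Reconstructing the teacher chain from the given facts:
  Laura -> Bob -> Mallory -> Uma
(each arrow means 'teacher of the next')
Positions in the chain (0 = top):
  position of Laura: 0
  position of Bob: 1
  position of Mallory: 2
  position of Uma: 3

Uma is at position 3; the grand-teacher is 2 steps up the chain, i.e. position 1: Bob.

Answer: Bob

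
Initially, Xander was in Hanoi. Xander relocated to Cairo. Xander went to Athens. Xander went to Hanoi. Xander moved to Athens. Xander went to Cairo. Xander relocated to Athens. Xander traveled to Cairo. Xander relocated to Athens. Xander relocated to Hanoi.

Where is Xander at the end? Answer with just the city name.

Tracking Xander's location:
Start: Xander is in Hanoi.
After move 1: Hanoi -> Cairo. Xander is in Cairo.
After move 2: Cairo -> Athens. Xander is in Athens.
After move 3: Athens -> Hanoi. Xander is in Hanoi.
After move 4: Hanoi -> Athens. Xander is in Athens.
After move 5: Athens -> Cairo. Xander is in Cairo.
After move 6: Cairo -> Athens. Xander is in Athens.
After move 7: Athens -> Cairo. Xander is in Cairo.
After move 8: Cairo -> Athens. Xander is in Athens.
After move 9: Athens -> Hanoi. Xander is in Hanoi.

Answer: Hanoi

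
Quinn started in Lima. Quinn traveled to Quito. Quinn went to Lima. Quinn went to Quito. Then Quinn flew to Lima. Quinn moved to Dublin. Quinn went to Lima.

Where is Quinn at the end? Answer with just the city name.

Answer: Lima

Derivation:
Tracking Quinn's location:
Start: Quinn is in Lima.
After move 1: Lima -> Quito. Quinn is in Quito.
After move 2: Quito -> Lima. Quinn is in Lima.
After move 3: Lima -> Quito. Quinn is in Quito.
After move 4: Quito -> Lima. Quinn is in Lima.
After move 5: Lima -> Dublin. Quinn is in Dublin.
After move 6: Dublin -> Lima. Quinn is in Lima.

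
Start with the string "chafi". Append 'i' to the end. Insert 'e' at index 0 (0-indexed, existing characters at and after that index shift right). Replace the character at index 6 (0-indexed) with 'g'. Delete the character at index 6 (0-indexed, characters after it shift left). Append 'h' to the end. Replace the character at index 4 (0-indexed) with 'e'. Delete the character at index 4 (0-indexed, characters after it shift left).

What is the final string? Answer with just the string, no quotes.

Answer: echaih

Derivation:
Applying each edit step by step:
Start: "chafi"
Op 1 (append 'i'): "chafi" -> "chafii"
Op 2 (insert 'e' at idx 0): "chafii" -> "echafii"
Op 3 (replace idx 6: 'i' -> 'g'): "echafii" -> "echafig"
Op 4 (delete idx 6 = 'g'): "echafig" -> "echafi"
Op 5 (append 'h'): "echafi" -> "echafih"
Op 6 (replace idx 4: 'f' -> 'e'): "echafih" -> "echaeih"
Op 7 (delete idx 4 = 'e'): "echaeih" -> "echaih"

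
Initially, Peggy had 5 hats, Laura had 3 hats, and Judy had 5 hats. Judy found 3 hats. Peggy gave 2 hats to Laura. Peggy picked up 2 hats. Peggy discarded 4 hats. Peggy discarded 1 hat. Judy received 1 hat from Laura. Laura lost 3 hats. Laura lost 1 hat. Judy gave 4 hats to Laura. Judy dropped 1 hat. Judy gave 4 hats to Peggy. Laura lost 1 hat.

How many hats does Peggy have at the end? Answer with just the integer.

Tracking counts step by step:
Start: Peggy=5, Laura=3, Judy=5
Event 1 (Judy +3): Judy: 5 -> 8. State: Peggy=5, Laura=3, Judy=8
Event 2 (Peggy -> Laura, 2): Peggy: 5 -> 3, Laura: 3 -> 5. State: Peggy=3, Laura=5, Judy=8
Event 3 (Peggy +2): Peggy: 3 -> 5. State: Peggy=5, Laura=5, Judy=8
Event 4 (Peggy -4): Peggy: 5 -> 1. State: Peggy=1, Laura=5, Judy=8
Event 5 (Peggy -1): Peggy: 1 -> 0. State: Peggy=0, Laura=5, Judy=8
Event 6 (Laura -> Judy, 1): Laura: 5 -> 4, Judy: 8 -> 9. State: Peggy=0, Laura=4, Judy=9
Event 7 (Laura -3): Laura: 4 -> 1. State: Peggy=0, Laura=1, Judy=9
Event 8 (Laura -1): Laura: 1 -> 0. State: Peggy=0, Laura=0, Judy=9
Event 9 (Judy -> Laura, 4): Judy: 9 -> 5, Laura: 0 -> 4. State: Peggy=0, Laura=4, Judy=5
Event 10 (Judy -1): Judy: 5 -> 4. State: Peggy=0, Laura=4, Judy=4
Event 11 (Judy -> Peggy, 4): Judy: 4 -> 0, Peggy: 0 -> 4. State: Peggy=4, Laura=4, Judy=0
Event 12 (Laura -1): Laura: 4 -> 3. State: Peggy=4, Laura=3, Judy=0

Peggy's final count: 4

Answer: 4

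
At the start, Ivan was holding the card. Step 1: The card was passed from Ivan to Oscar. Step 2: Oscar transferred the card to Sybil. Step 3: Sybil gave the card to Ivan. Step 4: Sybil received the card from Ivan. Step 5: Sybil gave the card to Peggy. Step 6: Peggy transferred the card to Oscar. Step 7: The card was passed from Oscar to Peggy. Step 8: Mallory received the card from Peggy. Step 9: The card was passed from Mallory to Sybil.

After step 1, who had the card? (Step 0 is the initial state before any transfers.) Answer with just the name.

Answer: Oscar

Derivation:
Tracking the card holder through step 1:
After step 0 (start): Ivan
After step 1: Oscar

At step 1, the holder is Oscar.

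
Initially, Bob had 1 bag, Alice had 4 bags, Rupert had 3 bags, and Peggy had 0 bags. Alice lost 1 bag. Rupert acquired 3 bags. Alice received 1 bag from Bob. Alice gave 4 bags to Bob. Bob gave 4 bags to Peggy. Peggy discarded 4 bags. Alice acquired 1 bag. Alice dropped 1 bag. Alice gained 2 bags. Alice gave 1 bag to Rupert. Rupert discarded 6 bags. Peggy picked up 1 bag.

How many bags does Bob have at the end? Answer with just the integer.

Answer: 0

Derivation:
Tracking counts step by step:
Start: Bob=1, Alice=4, Rupert=3, Peggy=0
Event 1 (Alice -1): Alice: 4 -> 3. State: Bob=1, Alice=3, Rupert=3, Peggy=0
Event 2 (Rupert +3): Rupert: 3 -> 6. State: Bob=1, Alice=3, Rupert=6, Peggy=0
Event 3 (Bob -> Alice, 1): Bob: 1 -> 0, Alice: 3 -> 4. State: Bob=0, Alice=4, Rupert=6, Peggy=0
Event 4 (Alice -> Bob, 4): Alice: 4 -> 0, Bob: 0 -> 4. State: Bob=4, Alice=0, Rupert=6, Peggy=0
Event 5 (Bob -> Peggy, 4): Bob: 4 -> 0, Peggy: 0 -> 4. State: Bob=0, Alice=0, Rupert=6, Peggy=4
Event 6 (Peggy -4): Peggy: 4 -> 0. State: Bob=0, Alice=0, Rupert=6, Peggy=0
Event 7 (Alice +1): Alice: 0 -> 1. State: Bob=0, Alice=1, Rupert=6, Peggy=0
Event 8 (Alice -1): Alice: 1 -> 0. State: Bob=0, Alice=0, Rupert=6, Peggy=0
Event 9 (Alice +2): Alice: 0 -> 2. State: Bob=0, Alice=2, Rupert=6, Peggy=0
Event 10 (Alice -> Rupert, 1): Alice: 2 -> 1, Rupert: 6 -> 7. State: Bob=0, Alice=1, Rupert=7, Peggy=0
Event 11 (Rupert -6): Rupert: 7 -> 1. State: Bob=0, Alice=1, Rupert=1, Peggy=0
Event 12 (Peggy +1): Peggy: 0 -> 1. State: Bob=0, Alice=1, Rupert=1, Peggy=1

Bob's final count: 0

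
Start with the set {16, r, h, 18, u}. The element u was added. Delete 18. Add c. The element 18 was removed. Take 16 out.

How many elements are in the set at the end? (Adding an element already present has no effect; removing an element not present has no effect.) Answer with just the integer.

Answer: 4

Derivation:
Tracking the set through each operation:
Start: {16, 18, h, r, u}
Event 1 (add u): already present, no change. Set: {16, 18, h, r, u}
Event 2 (remove 18): removed. Set: {16, h, r, u}
Event 3 (add c): added. Set: {16, c, h, r, u}
Event 4 (remove 18): not present, no change. Set: {16, c, h, r, u}
Event 5 (remove 16): removed. Set: {c, h, r, u}

Final set: {c, h, r, u} (size 4)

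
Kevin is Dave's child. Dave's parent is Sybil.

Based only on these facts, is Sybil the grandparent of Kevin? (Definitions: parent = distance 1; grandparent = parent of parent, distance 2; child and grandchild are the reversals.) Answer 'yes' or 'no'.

Answer: yes

Derivation:
Reconstructing the parent chain from the given facts:
  Sybil -> Dave -> Kevin
(each arrow means 'parent of the next')
Positions in the chain (0 = top):
  position of Sybil: 0
  position of Dave: 1
  position of Kevin: 2

Sybil is at position 0, Kevin is at position 2; signed distance (j - i) = 2.
'grandparent' requires j - i = 2. Actual distance is 2, so the relation HOLDS.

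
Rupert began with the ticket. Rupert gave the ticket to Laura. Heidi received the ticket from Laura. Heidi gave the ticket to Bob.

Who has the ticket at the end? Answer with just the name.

Answer: Bob

Derivation:
Tracking the ticket through each event:
Start: Rupert has the ticket.
After event 1: Laura has the ticket.
After event 2: Heidi has the ticket.
After event 3: Bob has the ticket.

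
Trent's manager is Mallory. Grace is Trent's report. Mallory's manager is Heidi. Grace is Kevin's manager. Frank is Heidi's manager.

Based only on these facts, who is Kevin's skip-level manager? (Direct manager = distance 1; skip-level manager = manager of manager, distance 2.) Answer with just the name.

Reconstructing the manager chain from the given facts:
  Frank -> Heidi -> Mallory -> Trent -> Grace -> Kevin
(each arrow means 'manager of the next')
Positions in the chain (0 = top):
  position of Frank: 0
  position of Heidi: 1
  position of Mallory: 2
  position of Trent: 3
  position of Grace: 4
  position of Kevin: 5

Kevin is at position 5; the skip-level manager is 2 steps up the chain, i.e. position 3: Trent.

Answer: Trent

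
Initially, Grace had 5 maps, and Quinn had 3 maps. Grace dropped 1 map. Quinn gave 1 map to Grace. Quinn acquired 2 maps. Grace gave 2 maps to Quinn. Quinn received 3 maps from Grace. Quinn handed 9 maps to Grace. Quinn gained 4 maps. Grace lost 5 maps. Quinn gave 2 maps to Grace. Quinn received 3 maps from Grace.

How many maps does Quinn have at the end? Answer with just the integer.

Tracking counts step by step:
Start: Grace=5, Quinn=3
Event 1 (Grace -1): Grace: 5 -> 4. State: Grace=4, Quinn=3
Event 2 (Quinn -> Grace, 1): Quinn: 3 -> 2, Grace: 4 -> 5. State: Grace=5, Quinn=2
Event 3 (Quinn +2): Quinn: 2 -> 4. State: Grace=5, Quinn=4
Event 4 (Grace -> Quinn, 2): Grace: 5 -> 3, Quinn: 4 -> 6. State: Grace=3, Quinn=6
Event 5 (Grace -> Quinn, 3): Grace: 3 -> 0, Quinn: 6 -> 9. State: Grace=0, Quinn=9
Event 6 (Quinn -> Grace, 9): Quinn: 9 -> 0, Grace: 0 -> 9. State: Grace=9, Quinn=0
Event 7 (Quinn +4): Quinn: 0 -> 4. State: Grace=9, Quinn=4
Event 8 (Grace -5): Grace: 9 -> 4. State: Grace=4, Quinn=4
Event 9 (Quinn -> Grace, 2): Quinn: 4 -> 2, Grace: 4 -> 6. State: Grace=6, Quinn=2
Event 10 (Grace -> Quinn, 3): Grace: 6 -> 3, Quinn: 2 -> 5. State: Grace=3, Quinn=5

Quinn's final count: 5

Answer: 5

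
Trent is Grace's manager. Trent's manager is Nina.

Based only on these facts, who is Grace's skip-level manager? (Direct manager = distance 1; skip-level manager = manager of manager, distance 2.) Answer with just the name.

Reconstructing the manager chain from the given facts:
  Nina -> Trent -> Grace
(each arrow means 'manager of the next')
Positions in the chain (0 = top):
  position of Nina: 0
  position of Trent: 1
  position of Grace: 2

Grace is at position 2; the skip-level manager is 2 steps up the chain, i.e. position 0: Nina.

Answer: Nina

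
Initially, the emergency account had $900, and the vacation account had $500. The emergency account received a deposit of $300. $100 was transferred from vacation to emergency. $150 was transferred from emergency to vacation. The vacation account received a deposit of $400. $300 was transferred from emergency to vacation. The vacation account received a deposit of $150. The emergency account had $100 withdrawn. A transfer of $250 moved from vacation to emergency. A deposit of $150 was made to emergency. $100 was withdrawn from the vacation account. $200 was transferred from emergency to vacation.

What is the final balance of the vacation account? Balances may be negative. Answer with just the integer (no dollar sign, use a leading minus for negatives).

Answer: 1250

Derivation:
Tracking account balances step by step:
Start: emergency=900, vacation=500
Event 1 (deposit 300 to emergency): emergency: 900 + 300 = 1200. Balances: emergency=1200, vacation=500
Event 2 (transfer 100 vacation -> emergency): vacation: 500 - 100 = 400, emergency: 1200 + 100 = 1300. Balances: emergency=1300, vacation=400
Event 3 (transfer 150 emergency -> vacation): emergency: 1300 - 150 = 1150, vacation: 400 + 150 = 550. Balances: emergency=1150, vacation=550
Event 4 (deposit 400 to vacation): vacation: 550 + 400 = 950. Balances: emergency=1150, vacation=950
Event 5 (transfer 300 emergency -> vacation): emergency: 1150 - 300 = 850, vacation: 950 + 300 = 1250. Balances: emergency=850, vacation=1250
Event 6 (deposit 150 to vacation): vacation: 1250 + 150 = 1400. Balances: emergency=850, vacation=1400
Event 7 (withdraw 100 from emergency): emergency: 850 - 100 = 750. Balances: emergency=750, vacation=1400
Event 8 (transfer 250 vacation -> emergency): vacation: 1400 - 250 = 1150, emergency: 750 + 250 = 1000. Balances: emergency=1000, vacation=1150
Event 9 (deposit 150 to emergency): emergency: 1000 + 150 = 1150. Balances: emergency=1150, vacation=1150
Event 10 (withdraw 100 from vacation): vacation: 1150 - 100 = 1050. Balances: emergency=1150, vacation=1050
Event 11 (transfer 200 emergency -> vacation): emergency: 1150 - 200 = 950, vacation: 1050 + 200 = 1250. Balances: emergency=950, vacation=1250

Final balance of vacation: 1250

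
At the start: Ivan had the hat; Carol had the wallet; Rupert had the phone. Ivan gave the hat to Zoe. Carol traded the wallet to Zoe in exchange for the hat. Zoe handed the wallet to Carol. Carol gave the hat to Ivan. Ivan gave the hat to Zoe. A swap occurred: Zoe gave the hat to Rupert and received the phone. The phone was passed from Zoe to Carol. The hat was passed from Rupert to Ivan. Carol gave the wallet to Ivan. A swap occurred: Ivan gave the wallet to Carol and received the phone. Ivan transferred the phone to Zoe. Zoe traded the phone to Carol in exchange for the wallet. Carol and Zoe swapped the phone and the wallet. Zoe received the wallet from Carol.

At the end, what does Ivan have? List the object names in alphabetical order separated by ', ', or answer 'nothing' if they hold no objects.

Tracking all object holders:
Start: hat:Ivan, wallet:Carol, phone:Rupert
Event 1 (give hat: Ivan -> Zoe). State: hat:Zoe, wallet:Carol, phone:Rupert
Event 2 (swap wallet<->hat: now wallet:Zoe, hat:Carol). State: hat:Carol, wallet:Zoe, phone:Rupert
Event 3 (give wallet: Zoe -> Carol). State: hat:Carol, wallet:Carol, phone:Rupert
Event 4 (give hat: Carol -> Ivan). State: hat:Ivan, wallet:Carol, phone:Rupert
Event 5 (give hat: Ivan -> Zoe). State: hat:Zoe, wallet:Carol, phone:Rupert
Event 6 (swap hat<->phone: now hat:Rupert, phone:Zoe). State: hat:Rupert, wallet:Carol, phone:Zoe
Event 7 (give phone: Zoe -> Carol). State: hat:Rupert, wallet:Carol, phone:Carol
Event 8 (give hat: Rupert -> Ivan). State: hat:Ivan, wallet:Carol, phone:Carol
Event 9 (give wallet: Carol -> Ivan). State: hat:Ivan, wallet:Ivan, phone:Carol
Event 10 (swap wallet<->phone: now wallet:Carol, phone:Ivan). State: hat:Ivan, wallet:Carol, phone:Ivan
Event 11 (give phone: Ivan -> Zoe). State: hat:Ivan, wallet:Carol, phone:Zoe
Event 12 (swap phone<->wallet: now phone:Carol, wallet:Zoe). State: hat:Ivan, wallet:Zoe, phone:Carol
Event 13 (swap phone<->wallet: now phone:Zoe, wallet:Carol). State: hat:Ivan, wallet:Carol, phone:Zoe
Event 14 (give wallet: Carol -> Zoe). State: hat:Ivan, wallet:Zoe, phone:Zoe

Final state: hat:Ivan, wallet:Zoe, phone:Zoe
Ivan holds: hat.

Answer: hat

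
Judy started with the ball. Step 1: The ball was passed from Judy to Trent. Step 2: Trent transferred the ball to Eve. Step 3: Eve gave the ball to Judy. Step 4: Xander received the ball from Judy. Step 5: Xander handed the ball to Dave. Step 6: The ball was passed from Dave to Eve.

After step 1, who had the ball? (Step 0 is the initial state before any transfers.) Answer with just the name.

Answer: Trent

Derivation:
Tracking the ball holder through step 1:
After step 0 (start): Judy
After step 1: Trent

At step 1, the holder is Trent.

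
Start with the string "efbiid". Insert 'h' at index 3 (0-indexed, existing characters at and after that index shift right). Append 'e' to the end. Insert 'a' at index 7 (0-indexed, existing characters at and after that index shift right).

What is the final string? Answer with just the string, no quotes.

Answer: efbhiidae

Derivation:
Applying each edit step by step:
Start: "efbiid"
Op 1 (insert 'h' at idx 3): "efbiid" -> "efbhiid"
Op 2 (append 'e'): "efbhiid" -> "efbhiide"
Op 3 (insert 'a' at idx 7): "efbhiide" -> "efbhiidae"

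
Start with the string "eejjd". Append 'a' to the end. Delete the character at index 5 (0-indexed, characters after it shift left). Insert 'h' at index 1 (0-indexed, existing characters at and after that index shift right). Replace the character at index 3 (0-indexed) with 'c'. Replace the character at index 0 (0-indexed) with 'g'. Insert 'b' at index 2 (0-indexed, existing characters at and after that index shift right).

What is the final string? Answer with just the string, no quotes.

Answer: ghbecjd

Derivation:
Applying each edit step by step:
Start: "eejjd"
Op 1 (append 'a'): "eejjd" -> "eejjda"
Op 2 (delete idx 5 = 'a'): "eejjda" -> "eejjd"
Op 3 (insert 'h' at idx 1): "eejjd" -> "ehejjd"
Op 4 (replace idx 3: 'j' -> 'c'): "ehejjd" -> "ehecjd"
Op 5 (replace idx 0: 'e' -> 'g'): "ehecjd" -> "ghecjd"
Op 6 (insert 'b' at idx 2): "ghecjd" -> "ghbecjd"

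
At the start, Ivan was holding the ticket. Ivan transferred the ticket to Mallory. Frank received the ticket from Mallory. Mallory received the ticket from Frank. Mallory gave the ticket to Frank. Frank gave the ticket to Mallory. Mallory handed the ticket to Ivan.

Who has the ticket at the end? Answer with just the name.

Answer: Ivan

Derivation:
Tracking the ticket through each event:
Start: Ivan has the ticket.
After event 1: Mallory has the ticket.
After event 2: Frank has the ticket.
After event 3: Mallory has the ticket.
After event 4: Frank has the ticket.
After event 5: Mallory has the ticket.
After event 6: Ivan has the ticket.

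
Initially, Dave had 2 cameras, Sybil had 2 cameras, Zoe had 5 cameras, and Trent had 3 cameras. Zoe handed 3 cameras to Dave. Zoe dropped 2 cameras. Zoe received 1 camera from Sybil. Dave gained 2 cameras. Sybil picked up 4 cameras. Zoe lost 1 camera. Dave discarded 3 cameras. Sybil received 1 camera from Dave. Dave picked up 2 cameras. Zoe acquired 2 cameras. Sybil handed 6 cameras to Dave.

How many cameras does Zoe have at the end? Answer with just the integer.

Tracking counts step by step:
Start: Dave=2, Sybil=2, Zoe=5, Trent=3
Event 1 (Zoe -> Dave, 3): Zoe: 5 -> 2, Dave: 2 -> 5. State: Dave=5, Sybil=2, Zoe=2, Trent=3
Event 2 (Zoe -2): Zoe: 2 -> 0. State: Dave=5, Sybil=2, Zoe=0, Trent=3
Event 3 (Sybil -> Zoe, 1): Sybil: 2 -> 1, Zoe: 0 -> 1. State: Dave=5, Sybil=1, Zoe=1, Trent=3
Event 4 (Dave +2): Dave: 5 -> 7. State: Dave=7, Sybil=1, Zoe=1, Trent=3
Event 5 (Sybil +4): Sybil: 1 -> 5. State: Dave=7, Sybil=5, Zoe=1, Trent=3
Event 6 (Zoe -1): Zoe: 1 -> 0. State: Dave=7, Sybil=5, Zoe=0, Trent=3
Event 7 (Dave -3): Dave: 7 -> 4. State: Dave=4, Sybil=5, Zoe=0, Trent=3
Event 8 (Dave -> Sybil, 1): Dave: 4 -> 3, Sybil: 5 -> 6. State: Dave=3, Sybil=6, Zoe=0, Trent=3
Event 9 (Dave +2): Dave: 3 -> 5. State: Dave=5, Sybil=6, Zoe=0, Trent=3
Event 10 (Zoe +2): Zoe: 0 -> 2. State: Dave=5, Sybil=6, Zoe=2, Trent=3
Event 11 (Sybil -> Dave, 6): Sybil: 6 -> 0, Dave: 5 -> 11. State: Dave=11, Sybil=0, Zoe=2, Trent=3

Zoe's final count: 2

Answer: 2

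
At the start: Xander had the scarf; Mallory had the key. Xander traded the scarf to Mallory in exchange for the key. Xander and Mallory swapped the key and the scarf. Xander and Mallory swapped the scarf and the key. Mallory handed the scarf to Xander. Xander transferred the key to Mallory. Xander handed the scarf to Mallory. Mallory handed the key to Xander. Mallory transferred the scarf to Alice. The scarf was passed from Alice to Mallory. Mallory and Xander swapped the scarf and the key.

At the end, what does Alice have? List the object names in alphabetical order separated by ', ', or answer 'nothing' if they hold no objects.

Answer: nothing

Derivation:
Tracking all object holders:
Start: scarf:Xander, key:Mallory
Event 1 (swap scarf<->key: now scarf:Mallory, key:Xander). State: scarf:Mallory, key:Xander
Event 2 (swap key<->scarf: now key:Mallory, scarf:Xander). State: scarf:Xander, key:Mallory
Event 3 (swap scarf<->key: now scarf:Mallory, key:Xander). State: scarf:Mallory, key:Xander
Event 4 (give scarf: Mallory -> Xander). State: scarf:Xander, key:Xander
Event 5 (give key: Xander -> Mallory). State: scarf:Xander, key:Mallory
Event 6 (give scarf: Xander -> Mallory). State: scarf:Mallory, key:Mallory
Event 7 (give key: Mallory -> Xander). State: scarf:Mallory, key:Xander
Event 8 (give scarf: Mallory -> Alice). State: scarf:Alice, key:Xander
Event 9 (give scarf: Alice -> Mallory). State: scarf:Mallory, key:Xander
Event 10 (swap scarf<->key: now scarf:Xander, key:Mallory). State: scarf:Xander, key:Mallory

Final state: scarf:Xander, key:Mallory
Alice holds: (nothing).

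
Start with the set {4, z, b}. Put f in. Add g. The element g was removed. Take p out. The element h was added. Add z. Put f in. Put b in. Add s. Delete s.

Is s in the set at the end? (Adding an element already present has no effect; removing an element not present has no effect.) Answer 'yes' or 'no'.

Answer: no

Derivation:
Tracking the set through each operation:
Start: {4, b, z}
Event 1 (add f): added. Set: {4, b, f, z}
Event 2 (add g): added. Set: {4, b, f, g, z}
Event 3 (remove g): removed. Set: {4, b, f, z}
Event 4 (remove p): not present, no change. Set: {4, b, f, z}
Event 5 (add h): added. Set: {4, b, f, h, z}
Event 6 (add z): already present, no change. Set: {4, b, f, h, z}
Event 7 (add f): already present, no change. Set: {4, b, f, h, z}
Event 8 (add b): already present, no change. Set: {4, b, f, h, z}
Event 9 (add s): added. Set: {4, b, f, h, s, z}
Event 10 (remove s): removed. Set: {4, b, f, h, z}

Final set: {4, b, f, h, z} (size 5)
s is NOT in the final set.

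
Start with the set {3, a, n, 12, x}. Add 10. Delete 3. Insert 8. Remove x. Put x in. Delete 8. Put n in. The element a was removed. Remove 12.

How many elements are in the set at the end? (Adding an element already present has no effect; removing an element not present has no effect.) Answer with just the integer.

Tracking the set through each operation:
Start: {12, 3, a, n, x}
Event 1 (add 10): added. Set: {10, 12, 3, a, n, x}
Event 2 (remove 3): removed. Set: {10, 12, a, n, x}
Event 3 (add 8): added. Set: {10, 12, 8, a, n, x}
Event 4 (remove x): removed. Set: {10, 12, 8, a, n}
Event 5 (add x): added. Set: {10, 12, 8, a, n, x}
Event 6 (remove 8): removed. Set: {10, 12, a, n, x}
Event 7 (add n): already present, no change. Set: {10, 12, a, n, x}
Event 8 (remove a): removed. Set: {10, 12, n, x}
Event 9 (remove 12): removed. Set: {10, n, x}

Final set: {10, n, x} (size 3)

Answer: 3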